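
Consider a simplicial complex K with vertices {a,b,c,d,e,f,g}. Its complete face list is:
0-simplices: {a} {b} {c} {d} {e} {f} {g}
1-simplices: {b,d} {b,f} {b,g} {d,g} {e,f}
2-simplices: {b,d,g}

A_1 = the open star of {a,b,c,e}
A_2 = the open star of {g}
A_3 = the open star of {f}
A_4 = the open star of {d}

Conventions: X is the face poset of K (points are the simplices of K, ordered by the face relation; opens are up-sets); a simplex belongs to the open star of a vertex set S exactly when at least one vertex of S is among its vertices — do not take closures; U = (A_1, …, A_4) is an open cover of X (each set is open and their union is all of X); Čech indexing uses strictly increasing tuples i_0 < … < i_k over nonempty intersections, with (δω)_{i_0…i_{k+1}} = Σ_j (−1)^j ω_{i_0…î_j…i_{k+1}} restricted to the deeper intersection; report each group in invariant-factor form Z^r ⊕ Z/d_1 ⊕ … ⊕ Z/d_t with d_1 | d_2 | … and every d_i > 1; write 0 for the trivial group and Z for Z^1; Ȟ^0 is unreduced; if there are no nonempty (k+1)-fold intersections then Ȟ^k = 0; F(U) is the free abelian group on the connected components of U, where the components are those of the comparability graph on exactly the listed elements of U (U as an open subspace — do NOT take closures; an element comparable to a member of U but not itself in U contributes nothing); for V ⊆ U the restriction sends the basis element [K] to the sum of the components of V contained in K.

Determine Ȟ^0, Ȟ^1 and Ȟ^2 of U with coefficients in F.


Ȟ^0 ≅ Z^3, Ȟ^1 ≅ 0 and Ȟ^2 ≅ 0

nonempty intersections:
  A1={{a},{b},{c},{e},{b,d},{b,f},{b,g},{e,f},{b,d,g}} A2={{g},{b,g},{d,g},{b,d,g}} A3={{f},{b,f},{e,f}} A4={{d},{b,d},{d,g},{b,d,g}}
  A12={{b,g},{b,d,g}} A13={{b,f},{e,f}} A14={{b,d},{b,d,g}} A24={{d,g},{b,d,g}}
  A124={{b,d,g}}
components per intersection:
  A1: {{a}} {{b},{b,d},{b,f},{b,g},{b,d,g}} {{c}} {{e},{e,f}}
  A2: {{g},{b,g},{d,g},{b,d,g}}
  A3: {{f},{b,f},{e,f}}
  A4: {{d},{b,d},{d,g},{b,d,g}}
  A12: {{b,g},{b,d,g}}
  A13: {{b,f}} {{e,f}}
  A14: {{b,d},{b,d,g}}
  A24: {{d,g},{b,d,g}}
  A124: {{b,d,g}}
C dims 7,5,1; δ0: rk 4, SNF 1^4; δ1: rk 1, SNF 1^1
Ȟ^0: (7−4)−0=3 ⇒ Z^3
Ȟ^1: (5−1)−4=0 ⇒ 0
Ȟ^2: (1−0)−1=0 ⇒ 0


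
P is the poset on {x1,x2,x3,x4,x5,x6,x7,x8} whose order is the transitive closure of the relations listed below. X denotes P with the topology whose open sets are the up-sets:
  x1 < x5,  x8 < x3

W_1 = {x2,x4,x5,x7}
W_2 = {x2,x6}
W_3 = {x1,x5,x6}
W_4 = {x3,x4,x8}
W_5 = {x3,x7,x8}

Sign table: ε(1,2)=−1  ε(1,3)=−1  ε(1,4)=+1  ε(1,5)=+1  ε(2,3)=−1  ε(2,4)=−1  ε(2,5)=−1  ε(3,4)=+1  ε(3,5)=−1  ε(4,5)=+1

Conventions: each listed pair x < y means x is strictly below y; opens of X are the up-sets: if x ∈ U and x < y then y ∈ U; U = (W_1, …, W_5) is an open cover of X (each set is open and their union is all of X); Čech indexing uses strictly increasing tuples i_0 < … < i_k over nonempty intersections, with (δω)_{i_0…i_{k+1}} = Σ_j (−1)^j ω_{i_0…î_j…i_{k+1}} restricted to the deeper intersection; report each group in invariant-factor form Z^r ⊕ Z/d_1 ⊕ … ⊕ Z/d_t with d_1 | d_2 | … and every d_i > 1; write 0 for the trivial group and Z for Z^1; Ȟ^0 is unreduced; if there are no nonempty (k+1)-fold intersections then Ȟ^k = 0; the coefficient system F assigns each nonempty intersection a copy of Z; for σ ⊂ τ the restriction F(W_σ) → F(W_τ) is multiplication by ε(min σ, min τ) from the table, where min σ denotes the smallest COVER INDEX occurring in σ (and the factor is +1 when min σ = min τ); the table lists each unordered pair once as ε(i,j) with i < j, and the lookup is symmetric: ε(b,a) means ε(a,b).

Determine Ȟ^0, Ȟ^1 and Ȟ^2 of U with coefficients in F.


Ȟ^0(U;F) ≅ 0,  Ȟ^1(U;F) ≅ Z ⊕ Z/2,  Ȟ^2(U;F) ≅ 0

intersection data:
  W12={x2} W13={x5} W14={x4} W15={x7} W23={x6} W45={x3,x8}
C dims 5,6; δ0: rk 5, SNF 1^4·2
Ȟ^0 = (5 − 5) − 0 = 0, so Ȟ^0 ≅ 0
Ȟ^1 = (6 − 0) − 5 = 1 plus torsion [2], so Ȟ^1 ≅ Z ⊕ Z/2
Ȟ^2 = (0 − 0) − 0 = 0, so Ȟ^2 ≅ 0


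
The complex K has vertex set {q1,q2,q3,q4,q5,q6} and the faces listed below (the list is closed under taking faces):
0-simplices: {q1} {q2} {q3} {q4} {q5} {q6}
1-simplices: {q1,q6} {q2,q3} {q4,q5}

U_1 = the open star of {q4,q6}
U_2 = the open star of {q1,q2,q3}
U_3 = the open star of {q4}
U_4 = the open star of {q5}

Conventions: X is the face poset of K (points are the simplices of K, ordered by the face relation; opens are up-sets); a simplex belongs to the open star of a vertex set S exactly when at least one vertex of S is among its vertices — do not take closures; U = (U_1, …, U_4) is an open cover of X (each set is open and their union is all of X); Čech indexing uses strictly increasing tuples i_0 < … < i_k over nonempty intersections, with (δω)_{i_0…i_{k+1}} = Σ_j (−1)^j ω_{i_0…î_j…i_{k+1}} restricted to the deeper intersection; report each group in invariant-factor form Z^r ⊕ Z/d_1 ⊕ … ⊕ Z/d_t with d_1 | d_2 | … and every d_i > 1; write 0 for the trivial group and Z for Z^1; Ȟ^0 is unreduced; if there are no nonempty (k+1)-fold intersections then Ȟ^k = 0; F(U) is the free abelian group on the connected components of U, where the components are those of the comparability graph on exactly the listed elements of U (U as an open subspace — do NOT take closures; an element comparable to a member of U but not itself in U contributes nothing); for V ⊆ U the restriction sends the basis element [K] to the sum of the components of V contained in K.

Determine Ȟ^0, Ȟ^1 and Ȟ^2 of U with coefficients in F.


Ȟ^0 = Z^3, Ȟ^1 = 0 and Ȟ^2 = 0

intersection data:
  U1={{q4},{q6},{q1,q6},{q4,q5}} U2={{q1},{q2},{q3},{q1,q6},{q2,q3}} U3={{q4},{q4,q5}} U4={{q5},{q4,q5}}
  U12={{q1,q6}} U13={{q4},{q4,q5}} U14={{q4,q5}} U34={{q4,q5}}
  U134={{q4,q5}}
components per intersection:
  U1: {{q4},{q4,q5}} {{q6},{q1,q6}}
  U2: {{q1},{q1,q6}} {{q2},{q3},{q2,q3}}
  U3: {{q4},{q4,q5}}
  U4: {{q5},{q4,q5}}
  U12: {{q1,q6}}
  U13: {{q4},{q4,q5}}
  U14: {{q4,q5}}
  U34: {{q4,q5}}
  U134: {{q4,q5}}
C dims 6,4,1; δ0: rk 3, SNF 1^3; δ1: rk 1, SNF 1^1
Ȟ^0 = (6 − 3) − 0 = 3, so Ȟ^0 ≅ Z^3
Ȟ^1 = (4 − 1) − 3 = 0, so Ȟ^1 ≅ 0
Ȟ^2 = (1 − 0) − 1 = 0, so Ȟ^2 ≅ 0


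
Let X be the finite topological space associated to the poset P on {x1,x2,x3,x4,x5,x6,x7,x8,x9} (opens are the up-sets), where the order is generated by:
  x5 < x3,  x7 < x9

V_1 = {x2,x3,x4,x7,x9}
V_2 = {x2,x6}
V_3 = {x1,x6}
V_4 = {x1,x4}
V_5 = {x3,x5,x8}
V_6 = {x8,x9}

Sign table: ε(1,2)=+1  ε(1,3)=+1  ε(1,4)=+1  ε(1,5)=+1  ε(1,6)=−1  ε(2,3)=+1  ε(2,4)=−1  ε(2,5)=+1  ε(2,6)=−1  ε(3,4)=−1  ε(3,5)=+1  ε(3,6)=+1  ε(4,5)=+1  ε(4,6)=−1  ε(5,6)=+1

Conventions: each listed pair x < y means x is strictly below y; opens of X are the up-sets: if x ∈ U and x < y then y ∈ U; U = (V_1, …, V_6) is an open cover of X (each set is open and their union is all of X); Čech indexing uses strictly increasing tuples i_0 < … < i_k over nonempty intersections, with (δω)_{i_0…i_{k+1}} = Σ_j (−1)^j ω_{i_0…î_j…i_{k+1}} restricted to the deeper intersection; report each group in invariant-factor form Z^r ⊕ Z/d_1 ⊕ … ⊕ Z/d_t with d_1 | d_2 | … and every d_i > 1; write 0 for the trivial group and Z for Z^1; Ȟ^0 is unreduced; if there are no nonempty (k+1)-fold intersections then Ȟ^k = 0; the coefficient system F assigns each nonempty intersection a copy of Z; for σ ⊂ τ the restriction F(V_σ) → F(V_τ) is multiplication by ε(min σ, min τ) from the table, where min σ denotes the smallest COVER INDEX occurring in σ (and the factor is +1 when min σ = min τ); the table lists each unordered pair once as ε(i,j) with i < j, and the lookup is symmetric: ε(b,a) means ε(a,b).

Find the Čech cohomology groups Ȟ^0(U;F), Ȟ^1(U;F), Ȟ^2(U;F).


Ȟ^0(U;F) ≅ 0, Ȟ^1(U;F) ≅ Z ⊕ Z/2 and Ȟ^2(U;F) ≅ 0

nonempty overlaps:
  V12={x2} V14={x4} V15={x3} V16={x9} V23={x6} V34={x1} V56={x8}
C dims 6,7; δ0: rk 6, SNF 1^5·2
degree 0: 6−6−0 = 0 → Ȟ^0 ≅ 0
degree 1: 7−0−6 = 1 plus torsion [2] → Ȟ^1 ≅ Z ⊕ Z/2
degree 2: 0−0−0 = 0 → Ȟ^2 ≅ 0


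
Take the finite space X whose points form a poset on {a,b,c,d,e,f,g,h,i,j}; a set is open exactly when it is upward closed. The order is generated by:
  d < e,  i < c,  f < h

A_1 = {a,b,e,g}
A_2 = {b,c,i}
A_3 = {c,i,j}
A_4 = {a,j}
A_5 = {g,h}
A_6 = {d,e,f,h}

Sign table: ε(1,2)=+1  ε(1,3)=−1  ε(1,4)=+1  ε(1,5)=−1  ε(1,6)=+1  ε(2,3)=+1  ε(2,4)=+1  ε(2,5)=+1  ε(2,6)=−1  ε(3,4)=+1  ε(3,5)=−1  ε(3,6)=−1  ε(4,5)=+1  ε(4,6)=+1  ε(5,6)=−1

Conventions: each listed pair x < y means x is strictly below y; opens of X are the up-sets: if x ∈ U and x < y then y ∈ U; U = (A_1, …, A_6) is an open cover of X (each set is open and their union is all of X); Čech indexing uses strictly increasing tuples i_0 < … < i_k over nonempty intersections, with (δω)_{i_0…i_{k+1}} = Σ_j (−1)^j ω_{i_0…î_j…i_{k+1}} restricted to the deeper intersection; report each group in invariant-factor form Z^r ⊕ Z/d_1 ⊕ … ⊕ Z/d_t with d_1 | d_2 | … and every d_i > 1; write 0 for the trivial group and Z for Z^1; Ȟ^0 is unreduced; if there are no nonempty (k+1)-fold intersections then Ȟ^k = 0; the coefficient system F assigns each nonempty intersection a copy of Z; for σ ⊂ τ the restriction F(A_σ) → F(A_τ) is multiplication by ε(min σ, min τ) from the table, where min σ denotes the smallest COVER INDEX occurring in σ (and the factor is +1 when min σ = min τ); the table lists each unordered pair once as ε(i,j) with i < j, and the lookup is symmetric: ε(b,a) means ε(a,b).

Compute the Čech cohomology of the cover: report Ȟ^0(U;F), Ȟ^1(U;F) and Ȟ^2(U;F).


Ȟ^0 ≅ Z; Ȟ^1 ≅ Z^2; Ȟ^2 ≅ 0

nerve simplices:
  A12={b} A14={a} A15={g} A16={e} A23={c,i} A34={j} A56={h}
C dims 6,7; δ0: rk 5, SNF 1^5
degree 0: 6−5−0 = 1 → Ȟ^0 ≅ Z
degree 1: 7−0−5 = 2 → Ȟ^1 ≅ Z^2
degree 2: 0−0−0 = 0 → Ȟ^2 ≅ 0


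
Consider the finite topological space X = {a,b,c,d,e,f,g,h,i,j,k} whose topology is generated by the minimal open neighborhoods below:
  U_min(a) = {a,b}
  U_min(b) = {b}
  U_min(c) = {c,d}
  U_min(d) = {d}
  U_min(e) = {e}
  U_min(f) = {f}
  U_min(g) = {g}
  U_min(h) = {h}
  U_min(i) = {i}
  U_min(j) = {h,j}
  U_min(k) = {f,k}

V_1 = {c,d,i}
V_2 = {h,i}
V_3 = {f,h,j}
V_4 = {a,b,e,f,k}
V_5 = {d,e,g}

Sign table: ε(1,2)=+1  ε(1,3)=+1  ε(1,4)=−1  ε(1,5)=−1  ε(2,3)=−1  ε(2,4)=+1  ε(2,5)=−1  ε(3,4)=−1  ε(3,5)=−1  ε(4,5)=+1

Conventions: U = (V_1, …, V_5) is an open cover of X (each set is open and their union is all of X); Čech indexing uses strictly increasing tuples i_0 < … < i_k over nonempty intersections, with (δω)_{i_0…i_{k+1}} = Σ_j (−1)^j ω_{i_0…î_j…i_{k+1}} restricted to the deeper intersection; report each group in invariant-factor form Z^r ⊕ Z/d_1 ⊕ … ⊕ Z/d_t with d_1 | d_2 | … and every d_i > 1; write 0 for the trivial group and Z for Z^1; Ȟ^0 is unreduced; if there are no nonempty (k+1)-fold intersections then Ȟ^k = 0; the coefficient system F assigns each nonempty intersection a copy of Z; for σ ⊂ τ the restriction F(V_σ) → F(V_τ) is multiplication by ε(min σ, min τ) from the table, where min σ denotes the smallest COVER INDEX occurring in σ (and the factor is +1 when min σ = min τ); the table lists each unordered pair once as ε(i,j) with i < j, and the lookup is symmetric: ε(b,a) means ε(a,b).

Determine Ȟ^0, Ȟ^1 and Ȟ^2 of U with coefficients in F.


Ȟ^0(U;F) ≅ 0; Ȟ^1(U;F) ≅ Z/2; Ȟ^2(U;F) ≅ 0

cover nerve:
  V12={i} V15={d} V23={h} V34={f} V45={e}
C dims 5,5; δ0: rk 5, SNF 1^4·2
Ȟ^0: (5−5)−0=0 ⇒ 0
Ȟ^1: (5−0)−5=0 plus torsion [2] ⇒ Z/2
Ȟ^2: (0−0)−0=0 ⇒ 0


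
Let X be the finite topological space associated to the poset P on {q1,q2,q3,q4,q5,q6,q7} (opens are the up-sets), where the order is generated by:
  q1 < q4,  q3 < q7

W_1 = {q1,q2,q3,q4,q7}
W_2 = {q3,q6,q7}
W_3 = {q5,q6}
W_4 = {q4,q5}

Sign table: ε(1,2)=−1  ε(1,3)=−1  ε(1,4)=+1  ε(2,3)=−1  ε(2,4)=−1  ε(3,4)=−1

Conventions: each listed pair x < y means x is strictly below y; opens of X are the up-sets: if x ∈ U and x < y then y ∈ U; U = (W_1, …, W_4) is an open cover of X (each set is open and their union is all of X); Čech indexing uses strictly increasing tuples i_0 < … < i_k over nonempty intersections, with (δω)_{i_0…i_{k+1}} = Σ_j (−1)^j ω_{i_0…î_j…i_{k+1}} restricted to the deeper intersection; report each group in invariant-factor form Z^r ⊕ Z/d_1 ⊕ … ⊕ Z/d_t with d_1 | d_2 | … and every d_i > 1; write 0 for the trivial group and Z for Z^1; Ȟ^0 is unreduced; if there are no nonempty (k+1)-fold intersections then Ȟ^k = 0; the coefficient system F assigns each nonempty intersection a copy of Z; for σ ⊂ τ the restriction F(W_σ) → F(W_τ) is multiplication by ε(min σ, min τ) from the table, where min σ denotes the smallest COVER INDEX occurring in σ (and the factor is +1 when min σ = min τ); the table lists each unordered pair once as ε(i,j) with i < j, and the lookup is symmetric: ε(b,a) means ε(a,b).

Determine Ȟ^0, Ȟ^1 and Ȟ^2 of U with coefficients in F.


Ȟ^0 = 0, Ȟ^1 = Z/2 and Ȟ^2 = 0

nonempty intersections:
  W12={q3,q7} W14={q4} W23={q6} W34={q5}
C dims 4,4; δ0: rk 4, SNF 1^3·2
Ȟ^0: (4−4)−0=0 ⇒ 0
Ȟ^1: (4−0)−4=0 plus torsion [2] ⇒ Z/2
Ȟ^2: (0−0)−0=0 ⇒ 0


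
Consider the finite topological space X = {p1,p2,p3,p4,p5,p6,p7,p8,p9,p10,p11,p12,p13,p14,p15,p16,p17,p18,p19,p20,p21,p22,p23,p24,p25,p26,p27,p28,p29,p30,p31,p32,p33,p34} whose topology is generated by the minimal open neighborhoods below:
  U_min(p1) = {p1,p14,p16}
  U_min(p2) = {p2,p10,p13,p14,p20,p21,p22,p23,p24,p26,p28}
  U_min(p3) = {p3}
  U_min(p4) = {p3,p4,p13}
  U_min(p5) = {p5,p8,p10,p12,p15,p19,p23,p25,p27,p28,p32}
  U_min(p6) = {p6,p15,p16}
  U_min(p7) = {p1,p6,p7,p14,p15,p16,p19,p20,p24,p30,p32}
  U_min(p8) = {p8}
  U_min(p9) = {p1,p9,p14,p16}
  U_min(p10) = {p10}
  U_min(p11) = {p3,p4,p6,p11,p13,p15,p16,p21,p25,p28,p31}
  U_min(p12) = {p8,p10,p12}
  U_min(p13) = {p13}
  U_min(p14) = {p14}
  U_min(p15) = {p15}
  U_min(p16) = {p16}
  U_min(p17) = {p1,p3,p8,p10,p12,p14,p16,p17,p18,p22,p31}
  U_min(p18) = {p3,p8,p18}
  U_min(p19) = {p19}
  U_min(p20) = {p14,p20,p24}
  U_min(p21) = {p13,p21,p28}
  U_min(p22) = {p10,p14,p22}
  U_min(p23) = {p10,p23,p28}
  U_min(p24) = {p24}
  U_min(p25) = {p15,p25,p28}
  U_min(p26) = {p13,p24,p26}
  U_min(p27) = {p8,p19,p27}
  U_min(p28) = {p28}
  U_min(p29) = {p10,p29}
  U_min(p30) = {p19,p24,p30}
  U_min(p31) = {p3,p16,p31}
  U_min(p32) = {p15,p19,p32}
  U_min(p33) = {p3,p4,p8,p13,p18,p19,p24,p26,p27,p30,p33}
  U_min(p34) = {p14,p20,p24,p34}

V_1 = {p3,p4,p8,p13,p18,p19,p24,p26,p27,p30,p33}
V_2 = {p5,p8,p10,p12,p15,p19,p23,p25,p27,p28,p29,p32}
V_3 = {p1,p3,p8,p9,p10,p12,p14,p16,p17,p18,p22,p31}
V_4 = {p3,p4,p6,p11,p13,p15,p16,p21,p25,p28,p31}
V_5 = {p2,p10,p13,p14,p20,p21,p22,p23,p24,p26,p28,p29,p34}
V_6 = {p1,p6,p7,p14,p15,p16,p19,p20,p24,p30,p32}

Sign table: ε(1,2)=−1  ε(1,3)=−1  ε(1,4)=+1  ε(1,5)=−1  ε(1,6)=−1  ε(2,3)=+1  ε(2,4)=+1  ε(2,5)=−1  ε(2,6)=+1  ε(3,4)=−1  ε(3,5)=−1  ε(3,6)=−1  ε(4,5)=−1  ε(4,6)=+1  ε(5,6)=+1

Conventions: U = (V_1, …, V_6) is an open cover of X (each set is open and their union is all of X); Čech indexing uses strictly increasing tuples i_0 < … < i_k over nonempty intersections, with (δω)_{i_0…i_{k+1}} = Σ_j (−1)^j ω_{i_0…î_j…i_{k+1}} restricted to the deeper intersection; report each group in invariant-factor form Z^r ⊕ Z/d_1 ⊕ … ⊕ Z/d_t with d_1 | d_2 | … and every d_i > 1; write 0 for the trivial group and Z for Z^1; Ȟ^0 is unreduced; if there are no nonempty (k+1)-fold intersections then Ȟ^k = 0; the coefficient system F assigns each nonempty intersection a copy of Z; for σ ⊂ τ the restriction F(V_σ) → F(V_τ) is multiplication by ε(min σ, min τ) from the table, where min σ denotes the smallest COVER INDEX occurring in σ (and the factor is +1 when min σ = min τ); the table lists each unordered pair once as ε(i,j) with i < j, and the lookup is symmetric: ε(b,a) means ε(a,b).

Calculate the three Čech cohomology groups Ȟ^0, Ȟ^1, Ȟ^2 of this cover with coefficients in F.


nonempty overlaps:
  V12={p8,p19,p27} V13={p3,p8,p18} V14={p3,p4,p13} V15={p13,p24,p26} V16={p19,p24,p30} V23={p8,p10,p12} V24={p15,p25,p28} V25={p10,p23,p28,p29} V26={p15,p19,p32} V34={p3,p16,p31} V35={p10,p14,p22} V36={p1,p14,p16} V45={p13,p21,p28} V46={p6,p15,p16} V56={p14,p20,p24}
  V123={p8} V126={p19} V134={p3} V145={p13} V156={p24} V235={p10} V245={p28} V246={p15} V346={p16} V356={p14}
C dims 6,15,10; δ0: rk 6, SNF 1^5·2; δ1: rk 9, SNF 1^9
degree 0: 6−6−0 = 0 → Ȟ^0 ≅ 0
degree 1: 15−9−6 = 0 plus torsion [2] → Ȟ^1 ≅ Z/2
degree 2: 10−0−9 = 1 → Ȟ^2 ≅ Z

Ȟ^0(U;F) ≅ 0; Ȟ^1(U;F) ≅ Z/2; Ȟ^2(U;F) ≅ Z


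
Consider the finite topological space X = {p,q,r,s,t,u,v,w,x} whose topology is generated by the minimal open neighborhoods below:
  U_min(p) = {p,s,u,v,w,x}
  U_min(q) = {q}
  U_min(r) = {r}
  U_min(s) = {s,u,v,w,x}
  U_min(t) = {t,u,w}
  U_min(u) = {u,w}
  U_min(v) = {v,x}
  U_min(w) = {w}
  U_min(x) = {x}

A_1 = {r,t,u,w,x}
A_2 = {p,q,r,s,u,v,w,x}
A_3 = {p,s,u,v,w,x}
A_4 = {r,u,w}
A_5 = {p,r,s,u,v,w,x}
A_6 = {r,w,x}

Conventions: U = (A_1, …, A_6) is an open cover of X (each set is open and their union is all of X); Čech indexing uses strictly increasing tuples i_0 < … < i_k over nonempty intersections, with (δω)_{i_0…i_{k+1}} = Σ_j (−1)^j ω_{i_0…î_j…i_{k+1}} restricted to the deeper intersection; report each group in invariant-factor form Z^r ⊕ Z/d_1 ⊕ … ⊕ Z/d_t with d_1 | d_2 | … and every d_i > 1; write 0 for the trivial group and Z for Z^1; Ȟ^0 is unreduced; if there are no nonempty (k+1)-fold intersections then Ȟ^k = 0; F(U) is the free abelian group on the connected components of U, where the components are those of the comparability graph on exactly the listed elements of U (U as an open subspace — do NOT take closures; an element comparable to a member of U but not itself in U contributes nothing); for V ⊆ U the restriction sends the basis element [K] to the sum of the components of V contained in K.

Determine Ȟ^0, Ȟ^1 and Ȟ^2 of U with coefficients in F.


intersection data:
  A12={r,u,w,x} A13={u,w,x} A14={r,u,w} A15={r,u,w,x} A16={r,w,x} A23={p,s,u,v,w,x} A24={r,u,w} A25={p,r,s,u,v,w,x} A26={r,w,x} A34={u,w} A35={p,s,u,v,w,x} A36={w,x} A45={r,u,w} A46={r,w} A56={r,w,x}
  A123={u,w,x} A124={r,u,w} A125={r,u,w,x} A126={r,w,x} A134={u,w} A135={u,w,x} A136={w,x} A145={r,u,w} A146={r,w} A156={r,w,x} A234={u,w} A235={p,s,u,v,w,x} A236={w,x} A245={r,u,w} A246={r,w} A256={r,w,x} A345={u,w} A346={w} A356={w,x} A456={r,w}
  A1234={u,w} A1235={u,w,x} A1236={w,x} A1245={r,u,w} A1246={r,w} A1256={r,w,x} A1345={u,w} A1346={w} A1356={w,x} A1456={r,w} A2345={u,w} A2346={w} A2356={w,x} A2456={r,w} A3456={w}
  A12345={u,w} A12346={w} A12356={w,x} A12456={r,w} A13456={w} A23456={w}
  A123456={w}
components per intersection:
  A1: {r} {t,u,w} {x}
  A2: {p,s,u,v,w,x} {q} {r}
  A3: {p,s,u,v,w,x}
  A4: {r} {u,w}
  A5: {p,s,u,v,w,x} {r}
  A6: {r} {w} {x}
  A12: {r} {u,w} {x}
  A13: {u,w} {x}
  A14: {r} {u,w}
  A15: {r} {u,w} {x}
  A16: {r} {w} {x}
  A23: {p,s,u,v,w,x}
  A24: {r} {u,w}
  A25: {p,s,u,v,w,x} {r}
  A26: {r} {w} {x}
  A34: {u,w}
  A35: {p,s,u,v,w,x}
  A36: {w} {x}
  A45: {r} {u,w}
  A46: {r} {w}
  A56: {r} {w} {x}
  A123: {u,w} {x}
  A124: {r} {u,w}
  A125: {r} {u,w} {x}
  A126: {r} {w} {x}
  A134: {u,w}
  A135: {u,w} {x}
  A136: {w} {x}
  A145: {r} {u,w}
  A146: {r} {w}
  A156: {r} {w} {x}
  A234: {u,w}
  A235: {p,s,u,v,w,x}
  A236: {w} {x}
  A245: {r} {u,w}
  A246: {r} {w}
  A256: {r} {w} {x}
  A345: {u,w}
  A346: {w}
  A356: {w} {x}
  A456: {r} {w}
  A1234: {u,w}
  A1235: {u,w} {x}
  A1236: {w} {x}
  A1245: {r} {u,w}
  A1246: {r} {w}
  A1256: {r} {w} {x}
  A1345: {u,w}
  A1346: {w}
  A1356: {w} {x}
  A1456: {r} {w}
  A2345: {u,w}
  A2346: {w}
  A2356: {w} {x}
  A2456: {r} {w}
  A3456: {w}
  A12345: {u,w}
  A12346: {w}
  A12356: {w} {x}
  A12456: {r} {w}
  A13456: {w}
  A23456: {w}
  A123456: {w}
C dims 14,32,39,25; δ0: rk 11, SNF 1^11; δ1: rk 21, SNF 1^21; δ2: rk 18, SNF 1^18
Ȟ^0 = (14 − 11) − 0 = 3, so Ȟ^0 ≅ Z^3
Ȟ^1 = (32 − 21) − 11 = 0, so Ȟ^1 ≅ 0
Ȟ^2 = (39 − 18) − 21 = 0, so Ȟ^2 ≅ 0

Ȟ^0(U;F) ≅ Z^3, Ȟ^1(U;F) ≅ 0 and Ȟ^2(U;F) ≅ 0


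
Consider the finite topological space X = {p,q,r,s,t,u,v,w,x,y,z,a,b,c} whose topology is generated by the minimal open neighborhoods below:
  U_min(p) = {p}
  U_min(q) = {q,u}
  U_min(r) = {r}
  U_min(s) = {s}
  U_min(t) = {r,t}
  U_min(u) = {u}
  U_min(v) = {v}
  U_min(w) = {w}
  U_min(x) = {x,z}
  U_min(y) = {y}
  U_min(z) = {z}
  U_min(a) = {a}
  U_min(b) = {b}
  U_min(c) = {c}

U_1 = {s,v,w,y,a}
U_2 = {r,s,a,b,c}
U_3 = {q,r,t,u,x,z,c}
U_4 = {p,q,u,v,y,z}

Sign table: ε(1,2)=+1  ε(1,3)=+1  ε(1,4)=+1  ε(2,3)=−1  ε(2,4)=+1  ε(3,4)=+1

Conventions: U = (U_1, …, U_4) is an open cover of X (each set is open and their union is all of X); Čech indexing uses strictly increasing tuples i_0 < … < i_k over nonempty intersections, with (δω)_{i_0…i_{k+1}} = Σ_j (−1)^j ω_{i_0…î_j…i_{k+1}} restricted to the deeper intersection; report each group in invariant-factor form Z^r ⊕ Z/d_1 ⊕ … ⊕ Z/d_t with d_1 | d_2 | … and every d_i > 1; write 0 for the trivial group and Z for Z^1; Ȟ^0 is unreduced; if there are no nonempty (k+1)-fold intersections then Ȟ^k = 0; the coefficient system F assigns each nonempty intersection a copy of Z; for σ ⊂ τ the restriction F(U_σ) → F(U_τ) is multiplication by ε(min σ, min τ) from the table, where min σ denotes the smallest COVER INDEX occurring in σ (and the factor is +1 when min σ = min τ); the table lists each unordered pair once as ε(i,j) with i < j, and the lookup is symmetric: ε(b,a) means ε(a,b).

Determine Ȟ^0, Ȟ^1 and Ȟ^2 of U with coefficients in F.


cover nerve:
  U12={s,a} U14={v,y} U23={r,c} U34={q,u,z}
C dims 4,4; δ0: rk 4, SNF 1^3·2
Ȟ^0: (4−4)−0=0 ⇒ 0
Ȟ^1: (4−0)−4=0 plus torsion [2] ⇒ Z/2
Ȟ^2: (0−0)−0=0 ⇒ 0

Ȟ^0 = 0; Ȟ^1 = Z/2; Ȟ^2 = 0


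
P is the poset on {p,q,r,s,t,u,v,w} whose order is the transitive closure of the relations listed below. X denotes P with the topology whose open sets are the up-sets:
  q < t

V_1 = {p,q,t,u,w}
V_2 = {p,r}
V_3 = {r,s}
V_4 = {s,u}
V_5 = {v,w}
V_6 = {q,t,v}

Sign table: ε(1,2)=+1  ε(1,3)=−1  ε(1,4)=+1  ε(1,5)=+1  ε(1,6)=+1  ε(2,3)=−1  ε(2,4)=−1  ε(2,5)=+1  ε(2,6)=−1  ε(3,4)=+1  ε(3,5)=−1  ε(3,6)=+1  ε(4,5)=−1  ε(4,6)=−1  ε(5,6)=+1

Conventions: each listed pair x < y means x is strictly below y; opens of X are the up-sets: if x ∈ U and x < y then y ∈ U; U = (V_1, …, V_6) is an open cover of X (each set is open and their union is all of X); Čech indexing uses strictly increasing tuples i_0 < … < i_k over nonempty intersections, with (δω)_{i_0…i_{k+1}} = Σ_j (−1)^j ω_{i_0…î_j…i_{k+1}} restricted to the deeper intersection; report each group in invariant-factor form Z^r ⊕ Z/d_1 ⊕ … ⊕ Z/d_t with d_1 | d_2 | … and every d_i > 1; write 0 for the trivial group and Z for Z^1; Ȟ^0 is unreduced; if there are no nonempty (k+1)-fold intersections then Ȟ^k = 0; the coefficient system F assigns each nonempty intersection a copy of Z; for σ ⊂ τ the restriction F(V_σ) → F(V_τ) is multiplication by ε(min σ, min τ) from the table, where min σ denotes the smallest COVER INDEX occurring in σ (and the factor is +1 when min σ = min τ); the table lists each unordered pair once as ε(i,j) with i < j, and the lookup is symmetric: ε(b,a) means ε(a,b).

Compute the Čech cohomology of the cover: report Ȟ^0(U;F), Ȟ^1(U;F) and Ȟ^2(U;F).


Ȟ^0 = 0,  Ȟ^1 = Z ⊕ Z/2,  Ȟ^2 = 0

nerve simplices:
  V12={p} V14={u} V15={w} V16={q,t} V23={r} V34={s} V56={v}
C dims 6,7; δ0: rk 6, SNF 1^5·2
degree 0: 6−6−0 = 0 → Ȟ^0 ≅ 0
degree 1: 7−0−6 = 1 plus torsion [2] → Ȟ^1 ≅ Z ⊕ Z/2
degree 2: 0−0−0 = 0 → Ȟ^2 ≅ 0


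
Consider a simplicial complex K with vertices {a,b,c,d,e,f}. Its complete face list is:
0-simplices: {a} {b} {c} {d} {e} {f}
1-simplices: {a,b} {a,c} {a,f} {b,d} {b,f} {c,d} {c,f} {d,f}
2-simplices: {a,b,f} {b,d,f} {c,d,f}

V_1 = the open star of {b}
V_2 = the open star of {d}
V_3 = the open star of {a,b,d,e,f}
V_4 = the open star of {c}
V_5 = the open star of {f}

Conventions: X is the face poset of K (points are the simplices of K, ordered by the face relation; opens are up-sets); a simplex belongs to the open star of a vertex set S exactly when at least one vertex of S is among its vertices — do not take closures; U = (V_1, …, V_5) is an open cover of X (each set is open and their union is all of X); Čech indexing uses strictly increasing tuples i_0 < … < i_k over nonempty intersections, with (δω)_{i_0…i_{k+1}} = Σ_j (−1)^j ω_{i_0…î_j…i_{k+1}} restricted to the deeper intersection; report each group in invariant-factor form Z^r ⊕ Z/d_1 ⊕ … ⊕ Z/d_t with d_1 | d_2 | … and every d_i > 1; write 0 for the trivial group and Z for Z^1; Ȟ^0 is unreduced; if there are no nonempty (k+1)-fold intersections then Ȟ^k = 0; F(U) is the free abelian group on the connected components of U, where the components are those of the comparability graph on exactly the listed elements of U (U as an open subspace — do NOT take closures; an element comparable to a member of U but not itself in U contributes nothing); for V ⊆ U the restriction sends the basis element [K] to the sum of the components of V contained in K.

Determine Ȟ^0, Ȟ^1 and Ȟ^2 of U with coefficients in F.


Ȟ^0 ≅ Z^2, Ȟ^1 ≅ Z, Ȟ^2 ≅ 0

nonempty overlaps:
  V1={{b},{a,b},{b,d},{b,f},{a,b,f},{b,d,f}} V2={{d},{b,d},{c,d},{d,f},{b,d,f},{c,d,f}} V3={{a},{b},{d},{e},{f},{a,b},{a,c},{a,f},{b,d},{b,f},{c,d},{c,f},{d,f},{a,b,f},{b,d,f},{c,d,f}} V4={{c},{a,c},{c,d},{c,f},{c,d,f}} V5={{f},{a,f},{b,f},{c,f},{d,f},{a,b,f},{b,d,f},{c,d,f}}
  V12={{b,d},{b,d,f}} V13={{b},{a,b},{b,d},{b,f},{a,b,f},{b,d,f}} V15={{b,f},{a,b,f},{b,d,f}} V23={{d},{b,d},{c,d},{d,f},{b,d,f},{c,d,f}} V24={{c,d},{c,d,f}} V25={{d,f},{b,d,f},{c,d,f}} V34={{a,c},{c,d},{c,f},{c,d,f}} V35={{f},{a,f},{b,f},{c,f},{d,f},{a,b,f},{b,d,f},{c,d,f}} V45={{c,f},{c,d,f}}
  V123={{b,d},{b,d,f}} V125={{b,d,f}} V135={{b,f},{a,b,f},{b,d,f}} V234={{c,d},{c,d,f}} V235={{d,f},{b,d,f},{c,d,f}} V245={{c,d,f}} V345={{c,f},{c,d,f}}
  V1235={{b,d,f}} V2345={{c,d,f}}
components per intersection:
  V1: {{b},{a,b},{b,d},{b,f},{a,b,f},{b,d,f}}
  V2: {{d},{b,d},{c,d},{d,f},{b,d,f},{c,d,f}}
  V3: {{a},{b},{d},{f},{a,b},{a,c},{a,f},{b,d},{b,f},{c,d},{c,f},{d,f},{a,b,f},{b,d,f},{c,d,f}} {{e}}
  V4: {{c},{a,c},{c,d},{c,f},{c,d,f}}
  V5: {{f},{a,f},{b,f},{c,f},{d,f},{a,b,f},{b,d,f},{c,d,f}}
  V12: {{b,d},{b,d,f}}
  V13: {{b},{a,b},{b,d},{b,f},{a,b,f},{b,d,f}}
  V15: {{b,f},{a,b,f},{b,d,f}}
  V23: {{d},{b,d},{c,d},{d,f},{b,d,f},{c,d,f}}
  V24: {{c,d},{c,d,f}}
  V25: {{d,f},{b,d,f},{c,d,f}}
  V34: {{a,c}} {{c,d},{c,f},{c,d,f}}
  V35: {{f},{a,f},{b,f},{c,f},{d,f},{a,b,f},{b,d,f},{c,d,f}}
  V45: {{c,f},{c,d,f}}
  V123: {{b,d},{b,d,f}}
  V125: {{b,d,f}}
  V135: {{b,f},{a,b,f},{b,d,f}}
  V234: {{c,d},{c,d,f}}
  V235: {{d,f},{b,d,f},{c,d,f}}
  V245: {{c,d,f}}
  V345: {{c,f},{c,d,f}}
  V1235: {{b,d,f}}
  V2345: {{c,d,f}}
C dims 6,10,7,2; δ0: rk 4, SNF 1^4; δ1: rk 5, SNF 1^5; δ2: rk 2, SNF 1^2
degree 0: 6−4−0 = 2 → Ȟ^0 ≅ Z^2
degree 1: 10−5−4 = 1 → Ȟ^1 ≅ Z
degree 2: 7−2−5 = 0 → Ȟ^2 ≅ 0


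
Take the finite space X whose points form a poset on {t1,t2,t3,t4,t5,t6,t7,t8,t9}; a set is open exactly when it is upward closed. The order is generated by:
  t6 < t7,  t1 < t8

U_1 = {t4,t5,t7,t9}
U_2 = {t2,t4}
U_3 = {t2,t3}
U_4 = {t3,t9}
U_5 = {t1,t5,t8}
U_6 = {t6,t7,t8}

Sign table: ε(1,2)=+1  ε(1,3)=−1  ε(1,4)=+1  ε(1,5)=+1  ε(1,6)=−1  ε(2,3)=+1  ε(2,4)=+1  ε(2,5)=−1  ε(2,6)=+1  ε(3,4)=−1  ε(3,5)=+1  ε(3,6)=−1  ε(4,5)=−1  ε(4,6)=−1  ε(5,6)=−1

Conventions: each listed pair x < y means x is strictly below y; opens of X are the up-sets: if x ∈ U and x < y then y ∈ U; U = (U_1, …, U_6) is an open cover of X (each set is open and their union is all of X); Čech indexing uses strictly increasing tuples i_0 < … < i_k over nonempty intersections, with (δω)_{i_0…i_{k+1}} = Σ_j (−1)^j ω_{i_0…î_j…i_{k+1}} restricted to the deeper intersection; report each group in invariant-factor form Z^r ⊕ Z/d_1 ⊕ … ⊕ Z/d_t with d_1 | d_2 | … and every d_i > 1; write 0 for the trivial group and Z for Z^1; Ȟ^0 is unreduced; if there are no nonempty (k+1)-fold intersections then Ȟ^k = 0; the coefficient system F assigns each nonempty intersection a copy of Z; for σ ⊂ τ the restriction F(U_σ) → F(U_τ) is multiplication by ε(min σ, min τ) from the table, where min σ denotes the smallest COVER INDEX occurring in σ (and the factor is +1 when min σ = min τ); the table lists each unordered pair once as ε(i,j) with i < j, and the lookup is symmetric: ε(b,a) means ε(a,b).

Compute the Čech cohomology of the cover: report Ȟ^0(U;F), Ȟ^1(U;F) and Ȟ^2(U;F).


Ȟ^0 ≅ 0, Ȟ^1 ≅ Z ⊕ Z/2 and Ȟ^2 ≅ 0

cover nerve:
  U12={t4} U14={t9} U15={t5} U16={t7} U23={t2} U34={t3} U56={t8}
C dims 6,7; δ0: rk 6, SNF 1^5·2
Ȟ^0: (6−6)−0=0 ⇒ 0
Ȟ^1: (7−0)−6=1 plus torsion [2] ⇒ Z ⊕ Z/2
Ȟ^2: (0−0)−0=0 ⇒ 0


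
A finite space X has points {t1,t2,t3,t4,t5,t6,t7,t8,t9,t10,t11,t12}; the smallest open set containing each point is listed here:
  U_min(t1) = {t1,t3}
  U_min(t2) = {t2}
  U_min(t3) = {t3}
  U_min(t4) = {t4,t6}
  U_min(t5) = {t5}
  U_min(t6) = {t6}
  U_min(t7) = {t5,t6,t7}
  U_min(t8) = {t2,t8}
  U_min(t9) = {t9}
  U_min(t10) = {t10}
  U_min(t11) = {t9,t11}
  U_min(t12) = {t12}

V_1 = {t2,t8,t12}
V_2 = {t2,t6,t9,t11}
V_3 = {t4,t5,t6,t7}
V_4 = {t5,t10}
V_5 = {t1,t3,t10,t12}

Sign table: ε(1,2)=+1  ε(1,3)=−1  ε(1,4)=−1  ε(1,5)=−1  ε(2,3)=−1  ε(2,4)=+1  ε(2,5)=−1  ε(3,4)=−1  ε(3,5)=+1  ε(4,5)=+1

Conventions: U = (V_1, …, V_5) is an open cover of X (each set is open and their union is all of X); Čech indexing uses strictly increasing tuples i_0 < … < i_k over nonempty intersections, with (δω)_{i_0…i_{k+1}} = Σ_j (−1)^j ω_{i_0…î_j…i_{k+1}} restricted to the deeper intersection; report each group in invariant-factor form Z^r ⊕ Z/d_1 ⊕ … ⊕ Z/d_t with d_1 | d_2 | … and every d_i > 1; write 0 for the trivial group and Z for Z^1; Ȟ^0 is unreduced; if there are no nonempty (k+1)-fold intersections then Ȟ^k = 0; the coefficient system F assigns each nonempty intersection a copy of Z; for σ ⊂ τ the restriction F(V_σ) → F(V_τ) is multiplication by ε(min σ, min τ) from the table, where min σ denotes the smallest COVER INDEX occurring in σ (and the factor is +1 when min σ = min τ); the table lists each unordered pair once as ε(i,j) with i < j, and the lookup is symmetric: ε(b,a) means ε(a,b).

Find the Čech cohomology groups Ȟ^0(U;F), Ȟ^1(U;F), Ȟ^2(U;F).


Ȟ^0(U;F) ≅ 0, Ȟ^1(U;F) ≅ Z/2 and Ȟ^2(U;F) ≅ 0

intersection data:
  V12={t2} V15={t12} V23={t6} V34={t5} V45={t10}
C dims 5,5; δ0: rk 5, SNF 1^4·2
Ȟ^0 = (5 − 5) − 0 = 0, so Ȟ^0 ≅ 0
Ȟ^1 = (5 − 0) − 5 = 0 plus torsion [2], so Ȟ^1 ≅ Z/2
Ȟ^2 = (0 − 0) − 0 = 0, so Ȟ^2 ≅ 0


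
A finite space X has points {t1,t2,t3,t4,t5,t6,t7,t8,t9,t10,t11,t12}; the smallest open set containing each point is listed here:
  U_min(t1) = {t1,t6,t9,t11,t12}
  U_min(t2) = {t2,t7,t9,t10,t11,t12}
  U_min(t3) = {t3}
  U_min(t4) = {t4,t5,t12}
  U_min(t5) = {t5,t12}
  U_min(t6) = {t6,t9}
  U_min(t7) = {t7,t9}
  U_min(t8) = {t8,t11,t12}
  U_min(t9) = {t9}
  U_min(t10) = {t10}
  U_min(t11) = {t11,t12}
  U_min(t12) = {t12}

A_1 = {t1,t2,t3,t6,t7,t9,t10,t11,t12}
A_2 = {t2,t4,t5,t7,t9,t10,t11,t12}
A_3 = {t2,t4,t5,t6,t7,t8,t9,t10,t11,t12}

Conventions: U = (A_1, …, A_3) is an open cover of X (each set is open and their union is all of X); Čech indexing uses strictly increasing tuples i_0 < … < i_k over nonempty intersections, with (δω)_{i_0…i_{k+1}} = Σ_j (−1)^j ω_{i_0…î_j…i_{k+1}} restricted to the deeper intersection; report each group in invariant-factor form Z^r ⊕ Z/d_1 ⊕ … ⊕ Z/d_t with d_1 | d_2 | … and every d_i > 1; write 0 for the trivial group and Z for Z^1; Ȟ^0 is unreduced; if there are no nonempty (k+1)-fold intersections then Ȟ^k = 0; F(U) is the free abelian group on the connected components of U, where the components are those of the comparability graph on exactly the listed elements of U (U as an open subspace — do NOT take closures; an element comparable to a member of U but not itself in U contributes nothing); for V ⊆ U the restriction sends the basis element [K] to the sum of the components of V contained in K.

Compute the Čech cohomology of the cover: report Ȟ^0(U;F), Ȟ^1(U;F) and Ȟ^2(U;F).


cover nerve:
  A12={t2,t7,t9,t10,t11,t12} A13={t2,t6,t7,t9,t10,t11,t12} A23={t2,t4,t5,t7,t9,t10,t11,t12}
  A123={t2,t7,t9,t10,t11,t12}
components per intersection:
  A1: {t1,t2,t6,t7,t9,t10,t11,t12} {t3}
  A2: {t2,t4,t5,t7,t9,t10,t11,t12}
  A3: {t2,t4,t5,t6,t7,t8,t9,t10,t11,t12}
  A12: {t2,t7,t9,t10,t11,t12}
  A13: {t2,t6,t7,t9,t10,t11,t12}
  A23: {t2,t4,t5,t7,t9,t10,t11,t12}
  A123: {t2,t7,t9,t10,t11,t12}
C dims 4,3,1; δ0: rk 2, SNF 1^2; δ1: rk 1, SNF 1^1
Ȟ^0: (4−2)−0=2 ⇒ Z^2
Ȟ^1: (3−1)−2=0 ⇒ 0
Ȟ^2: (1−0)−1=0 ⇒ 0

Ȟ^0(U;F) ≅ Z^2, Ȟ^1(U;F) ≅ 0 and Ȟ^2(U;F) ≅ 0


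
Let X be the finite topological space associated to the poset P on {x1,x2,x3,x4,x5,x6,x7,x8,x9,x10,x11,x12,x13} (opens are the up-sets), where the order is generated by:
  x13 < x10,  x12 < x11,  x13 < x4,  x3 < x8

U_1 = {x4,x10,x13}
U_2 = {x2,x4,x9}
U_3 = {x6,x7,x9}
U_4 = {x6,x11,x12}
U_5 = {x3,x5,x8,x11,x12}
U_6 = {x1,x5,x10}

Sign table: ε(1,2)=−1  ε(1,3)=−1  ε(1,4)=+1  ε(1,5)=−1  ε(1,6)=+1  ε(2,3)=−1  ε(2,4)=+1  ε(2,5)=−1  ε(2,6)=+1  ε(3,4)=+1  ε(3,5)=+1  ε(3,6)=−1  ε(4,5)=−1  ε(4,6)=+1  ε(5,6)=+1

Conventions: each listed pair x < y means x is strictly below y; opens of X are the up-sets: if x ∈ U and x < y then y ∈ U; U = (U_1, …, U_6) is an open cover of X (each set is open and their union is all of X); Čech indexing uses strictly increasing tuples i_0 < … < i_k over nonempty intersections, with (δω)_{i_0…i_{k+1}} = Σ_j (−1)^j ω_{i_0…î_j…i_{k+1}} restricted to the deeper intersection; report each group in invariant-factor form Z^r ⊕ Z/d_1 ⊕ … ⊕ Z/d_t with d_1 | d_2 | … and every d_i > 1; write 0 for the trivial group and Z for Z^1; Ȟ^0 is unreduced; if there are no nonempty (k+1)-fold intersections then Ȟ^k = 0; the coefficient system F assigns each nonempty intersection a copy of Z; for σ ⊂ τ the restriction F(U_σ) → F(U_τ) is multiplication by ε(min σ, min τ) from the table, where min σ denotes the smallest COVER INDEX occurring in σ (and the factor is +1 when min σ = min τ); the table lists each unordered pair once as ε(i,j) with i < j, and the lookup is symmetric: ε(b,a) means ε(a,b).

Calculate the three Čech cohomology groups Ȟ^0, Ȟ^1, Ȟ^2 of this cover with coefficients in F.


nerve simplices:
  U12={x4} U16={x10} U23={x9} U34={x6} U45={x11,x12} U56={x5}
C dims 6,6; δ0: rk 6, SNF 1^5·2
degree 0: 6−6−0 = 0 → Ȟ^0 ≅ 0
degree 1: 6−0−6 = 0 plus torsion [2] → Ȟ^1 ≅ Z/2
degree 2: 0−0−0 = 0 → Ȟ^2 ≅ 0

Ȟ^0 = 0; Ȟ^1 = Z/2; Ȟ^2 = 0


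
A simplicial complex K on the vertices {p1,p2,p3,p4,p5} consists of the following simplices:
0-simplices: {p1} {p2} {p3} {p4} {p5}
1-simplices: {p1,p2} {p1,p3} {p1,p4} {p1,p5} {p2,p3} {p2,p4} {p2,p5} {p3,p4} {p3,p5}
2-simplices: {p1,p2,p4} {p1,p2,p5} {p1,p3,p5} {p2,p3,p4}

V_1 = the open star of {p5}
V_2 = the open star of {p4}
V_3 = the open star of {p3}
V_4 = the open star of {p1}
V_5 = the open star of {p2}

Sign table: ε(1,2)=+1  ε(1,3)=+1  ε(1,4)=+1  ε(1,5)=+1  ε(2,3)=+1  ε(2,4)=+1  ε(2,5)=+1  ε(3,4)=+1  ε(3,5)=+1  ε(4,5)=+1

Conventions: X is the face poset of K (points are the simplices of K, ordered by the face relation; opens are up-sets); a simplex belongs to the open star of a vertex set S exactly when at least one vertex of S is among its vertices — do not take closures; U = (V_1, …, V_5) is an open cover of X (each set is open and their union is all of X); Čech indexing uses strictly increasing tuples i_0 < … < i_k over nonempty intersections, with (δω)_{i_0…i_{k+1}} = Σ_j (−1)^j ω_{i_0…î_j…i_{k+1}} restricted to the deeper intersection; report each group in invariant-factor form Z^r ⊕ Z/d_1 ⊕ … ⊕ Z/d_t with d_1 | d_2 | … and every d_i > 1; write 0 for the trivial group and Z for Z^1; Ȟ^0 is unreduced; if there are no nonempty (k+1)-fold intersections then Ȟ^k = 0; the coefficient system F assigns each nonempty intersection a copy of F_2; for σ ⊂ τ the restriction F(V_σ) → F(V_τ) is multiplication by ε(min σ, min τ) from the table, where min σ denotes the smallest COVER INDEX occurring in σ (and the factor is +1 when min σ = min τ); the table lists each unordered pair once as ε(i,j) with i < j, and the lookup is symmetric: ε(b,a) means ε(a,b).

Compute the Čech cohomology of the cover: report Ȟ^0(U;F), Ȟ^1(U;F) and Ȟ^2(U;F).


Ȟ^0(U;F) ≅ Z/2, Ȟ^1(U;F) ≅ Z/2, Ȟ^2(U;F) ≅ 0

cover nerve:
  V1={{p5},{p1,p5},{p2,p5},{p3,p5},{p1,p2,p5},{p1,p3,p5}} V2={{p4},{p1,p4},{p2,p4},{p3,p4},{p1,p2,p4},{p2,p3,p4}} V3={{p3},{p1,p3},{p2,p3},{p3,p4},{p3,p5},{p1,p3,p5},{p2,p3,p4}} V4={{p1},{p1,p2},{p1,p3},{p1,p4},{p1,p5},{p1,p2,p4},{p1,p2,p5},{p1,p3,p5}} V5={{p2},{p1,p2},{p2,p3},{p2,p4},{p2,p5},{p1,p2,p4},{p1,p2,p5},{p2,p3,p4}}
  V13={{p3,p5},{p1,p3,p5}} V14={{p1,p5},{p1,p2,p5},{p1,p3,p5}} V15={{p2,p5},{p1,p2,p5}} V23={{p3,p4},{p2,p3,p4}} V24={{p1,p4},{p1,p2,p4}} V25={{p2,p4},{p1,p2,p4},{p2,p3,p4}} V34={{p1,p3},{p1,p3,p5}} V35={{p2,p3},{p2,p3,p4}} V45={{p1,p2},{p1,p2,p4},{p1,p2,p5}}
  V134={{p1,p3,p5}} V145={{p1,p2,p5}} V235={{p2,p3,p4}} V245={{p1,p2,p4}}
C dims 5,9,4; δ0: rk_F2 4; δ1: rk_F2 4
Ȟ^0: (5−4)−0=1 ⇒ Z/2
Ȟ^1: (9−4)−4=1 ⇒ Z/2
Ȟ^2: (4−0)−4=0 ⇒ 0


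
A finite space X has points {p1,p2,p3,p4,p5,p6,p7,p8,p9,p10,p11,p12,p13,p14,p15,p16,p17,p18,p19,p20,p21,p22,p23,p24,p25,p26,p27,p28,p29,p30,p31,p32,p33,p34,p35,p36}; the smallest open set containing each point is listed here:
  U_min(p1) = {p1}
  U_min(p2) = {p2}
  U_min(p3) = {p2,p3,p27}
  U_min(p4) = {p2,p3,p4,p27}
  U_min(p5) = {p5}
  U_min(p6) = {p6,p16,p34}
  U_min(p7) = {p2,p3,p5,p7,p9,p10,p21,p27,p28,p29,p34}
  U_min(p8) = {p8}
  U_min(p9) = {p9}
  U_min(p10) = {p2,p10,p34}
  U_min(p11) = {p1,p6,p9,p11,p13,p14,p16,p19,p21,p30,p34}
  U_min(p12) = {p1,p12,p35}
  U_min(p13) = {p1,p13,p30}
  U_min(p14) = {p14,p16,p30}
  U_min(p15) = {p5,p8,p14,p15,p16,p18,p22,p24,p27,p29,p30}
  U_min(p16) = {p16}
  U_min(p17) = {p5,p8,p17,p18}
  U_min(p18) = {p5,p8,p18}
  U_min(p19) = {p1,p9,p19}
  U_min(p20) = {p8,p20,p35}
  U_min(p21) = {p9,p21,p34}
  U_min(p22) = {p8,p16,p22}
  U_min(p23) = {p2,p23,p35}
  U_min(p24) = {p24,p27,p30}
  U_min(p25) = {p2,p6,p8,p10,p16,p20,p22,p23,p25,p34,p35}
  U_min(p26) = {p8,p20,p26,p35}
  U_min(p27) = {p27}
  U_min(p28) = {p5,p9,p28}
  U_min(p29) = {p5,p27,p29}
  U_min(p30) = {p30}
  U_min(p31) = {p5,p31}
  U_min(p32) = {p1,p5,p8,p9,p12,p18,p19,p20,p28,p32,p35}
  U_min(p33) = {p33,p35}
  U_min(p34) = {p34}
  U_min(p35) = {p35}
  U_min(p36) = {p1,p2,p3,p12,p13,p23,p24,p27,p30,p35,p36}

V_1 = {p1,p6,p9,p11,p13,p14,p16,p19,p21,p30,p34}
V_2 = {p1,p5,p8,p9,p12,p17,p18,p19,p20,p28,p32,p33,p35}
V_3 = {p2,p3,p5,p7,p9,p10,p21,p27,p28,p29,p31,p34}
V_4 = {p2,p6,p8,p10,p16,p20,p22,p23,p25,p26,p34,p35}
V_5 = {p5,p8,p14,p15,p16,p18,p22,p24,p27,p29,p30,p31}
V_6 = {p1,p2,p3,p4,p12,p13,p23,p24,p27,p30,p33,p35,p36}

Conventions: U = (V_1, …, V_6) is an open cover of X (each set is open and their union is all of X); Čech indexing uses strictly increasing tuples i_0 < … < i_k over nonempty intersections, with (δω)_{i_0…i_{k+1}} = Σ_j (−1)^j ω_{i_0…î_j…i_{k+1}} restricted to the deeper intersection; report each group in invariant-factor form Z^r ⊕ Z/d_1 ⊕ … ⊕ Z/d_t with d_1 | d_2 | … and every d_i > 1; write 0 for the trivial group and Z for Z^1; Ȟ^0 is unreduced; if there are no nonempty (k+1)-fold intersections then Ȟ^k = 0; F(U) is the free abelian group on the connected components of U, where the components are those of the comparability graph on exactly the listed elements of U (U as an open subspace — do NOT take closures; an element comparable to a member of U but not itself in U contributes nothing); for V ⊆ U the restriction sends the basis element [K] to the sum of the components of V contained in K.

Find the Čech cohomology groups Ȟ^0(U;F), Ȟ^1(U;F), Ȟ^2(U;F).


nonempty overlaps:
  V12={p1,p9,p19} V13={p9,p21,p34} V14={p6,p16,p34} V15={p14,p16,p30} V16={p1,p13,p30} V23={p5,p9,p28} V24={p8,p20,p35} V25={p5,p8,p18} V26={p1,p12,p33,p35} V34={p2,p10,p34} V35={p5,p27,p29,p31} V36={p2,p3,p27} V45={p8,p16,p22} V46={p2,p23,p35} V56={p24,p27,p30}
  V123={p9} V126={p1} V134={p34} V145={p16} V156={p30} V235={p5} V245={p8} V246={p35} V346={p2} V356={p27}
components per intersection:
  V1: {p1,p6,p9,p11,p13,p14,p16,p19,p21,p30,p34}
  V2: {p1,p5,p8,p9,p12,p17,p18,p19,p20,p28,p32,p33,p35}
  V3: {p2,p3,p5,p7,p9,p10,p21,p27,p28,p29,p31,p34}
  V4: {p2,p6,p8,p10,p16,p20,p22,p23,p25,p26,p34,p35}
  V5: {p5,p8,p14,p15,p16,p18,p22,p24,p27,p29,p30,p31}
  V6: {p1,p2,p3,p4,p12,p13,p23,p24,p27,p30,p33,p35,p36}
  V12: {p1,p9,p19}
  V13: {p9,p21,p34}
  V14: {p6,p16,p34}
  V15: {p14,p16,p30}
  V16: {p1,p13,p30}
  V23: {p5,p9,p28}
  V24: {p8,p20,p35}
  V25: {p5,p8,p18}
  V26: {p1,p12,p33,p35}
  V34: {p2,p10,p34}
  V35: {p5,p27,p29,p31}
  V36: {p2,p3,p27}
  V45: {p8,p16,p22}
  V46: {p2,p23,p35}
  V56: {p24,p27,p30}
  V123: {p9}
  V126: {p1}
  V134: {p34}
  V145: {p16}
  V156: {p30}
  V235: {p5}
  V245: {p8}
  V246: {p35}
  V346: {p2}
  V356: {p27}
C dims 6,15,10; δ0: rk 5, SNF 1^5; δ1: rk 10, SNF 1^9·2
degree 0: 6−5−0 = 1 → Ȟ^0 ≅ Z
degree 1: 15−10−5 = 0 → Ȟ^1 ≅ 0
degree 2: 10−0−10 = 0 plus torsion [2] → Ȟ^2 ≅ Z/2

Ȟ^0(U;F) ≅ Z,  Ȟ^1(U;F) ≅ 0,  Ȟ^2(U;F) ≅ Z/2
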